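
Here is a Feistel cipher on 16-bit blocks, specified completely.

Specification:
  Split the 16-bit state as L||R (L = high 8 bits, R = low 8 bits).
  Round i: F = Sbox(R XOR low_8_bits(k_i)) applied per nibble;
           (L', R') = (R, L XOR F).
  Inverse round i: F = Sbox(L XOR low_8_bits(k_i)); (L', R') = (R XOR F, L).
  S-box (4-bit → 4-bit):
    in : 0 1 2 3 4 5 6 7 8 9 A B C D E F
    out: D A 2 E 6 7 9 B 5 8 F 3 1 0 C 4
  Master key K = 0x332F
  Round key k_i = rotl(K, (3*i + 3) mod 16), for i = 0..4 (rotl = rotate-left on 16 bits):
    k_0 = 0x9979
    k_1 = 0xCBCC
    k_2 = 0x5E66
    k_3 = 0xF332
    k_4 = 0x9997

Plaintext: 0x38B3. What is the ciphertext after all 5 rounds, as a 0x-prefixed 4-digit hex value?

0x4187

s_0 = plaintext = 0x38B3
s_1 = Round(s_0, k_0) = 0xB327
s_2 = Round(s_1, k_1) = 0x2770
s_3 = Round(s_2, k_2) = 0x708E
s_4 = Round(s_3, k_3) = 0x8E41
s_5 = Round(s_4, k_4) = 0x4187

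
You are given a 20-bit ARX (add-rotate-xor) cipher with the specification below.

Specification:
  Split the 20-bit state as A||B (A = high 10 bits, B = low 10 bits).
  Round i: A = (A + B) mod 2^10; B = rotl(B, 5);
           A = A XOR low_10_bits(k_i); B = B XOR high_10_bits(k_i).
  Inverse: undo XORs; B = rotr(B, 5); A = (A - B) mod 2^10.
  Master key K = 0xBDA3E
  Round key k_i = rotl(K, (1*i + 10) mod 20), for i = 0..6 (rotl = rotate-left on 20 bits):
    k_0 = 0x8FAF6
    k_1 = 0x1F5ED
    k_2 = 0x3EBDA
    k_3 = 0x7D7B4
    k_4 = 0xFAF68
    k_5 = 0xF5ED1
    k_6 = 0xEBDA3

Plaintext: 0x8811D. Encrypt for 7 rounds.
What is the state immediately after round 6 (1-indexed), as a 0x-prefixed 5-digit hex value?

s_0 = plaintext = 0x8811D
s_1 = Round(s_0, k_0) = 0x72D96
s_2 = Round(s_1, k_1) = 0xA32B1
s_3 = Round(s_2, k_2) = 0xB9ECF
s_4 = Round(s_3, k_3) = 0x80803
s_5 = Round(s_4, k_4) = 0x5B78B
s_6 = Round(s_5, k_5) = 0x8A6AB
s_7 = Round(s_6, k_6) = 0x5DEDA

0x8A6AB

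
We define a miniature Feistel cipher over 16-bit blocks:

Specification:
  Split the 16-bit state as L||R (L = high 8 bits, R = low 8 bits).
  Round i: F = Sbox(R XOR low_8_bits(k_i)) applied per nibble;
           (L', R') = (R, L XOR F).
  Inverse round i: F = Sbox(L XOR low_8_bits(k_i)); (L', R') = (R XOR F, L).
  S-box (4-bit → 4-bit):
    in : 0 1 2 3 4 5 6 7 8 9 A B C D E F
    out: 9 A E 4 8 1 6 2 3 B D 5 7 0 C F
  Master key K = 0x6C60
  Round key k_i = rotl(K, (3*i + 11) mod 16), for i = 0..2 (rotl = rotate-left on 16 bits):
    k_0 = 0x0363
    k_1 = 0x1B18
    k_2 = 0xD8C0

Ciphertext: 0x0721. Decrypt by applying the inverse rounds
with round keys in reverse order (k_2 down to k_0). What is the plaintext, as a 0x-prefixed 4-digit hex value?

0x9982

s_0 = ciphertext = 0x0721
s_1 = InvRound(s_0, k_2) = 0x5307
s_2 = InvRound(s_1, k_1) = 0x8253
s_3 = InvRound(s_2, k_0) = 0x9982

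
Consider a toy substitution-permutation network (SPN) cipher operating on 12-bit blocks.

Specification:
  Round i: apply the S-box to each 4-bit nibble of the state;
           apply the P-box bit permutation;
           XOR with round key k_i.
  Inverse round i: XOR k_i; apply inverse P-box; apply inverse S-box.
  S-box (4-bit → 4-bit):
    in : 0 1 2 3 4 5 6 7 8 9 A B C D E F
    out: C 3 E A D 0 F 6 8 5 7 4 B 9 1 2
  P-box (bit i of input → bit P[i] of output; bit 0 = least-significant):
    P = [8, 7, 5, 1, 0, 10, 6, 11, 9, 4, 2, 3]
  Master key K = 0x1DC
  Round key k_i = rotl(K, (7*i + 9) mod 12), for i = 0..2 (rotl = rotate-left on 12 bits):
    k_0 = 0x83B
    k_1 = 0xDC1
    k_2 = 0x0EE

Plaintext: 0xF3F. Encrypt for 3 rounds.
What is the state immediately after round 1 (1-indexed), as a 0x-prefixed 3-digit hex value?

s_0 = plaintext = 0xF3F
s_1 = Round(s_0, k_0) = 0x4AB
s_2 = Round(s_1, k_1) = 0xBAC
s_3 = Round(s_2, k_2) = 0x529

0x4AB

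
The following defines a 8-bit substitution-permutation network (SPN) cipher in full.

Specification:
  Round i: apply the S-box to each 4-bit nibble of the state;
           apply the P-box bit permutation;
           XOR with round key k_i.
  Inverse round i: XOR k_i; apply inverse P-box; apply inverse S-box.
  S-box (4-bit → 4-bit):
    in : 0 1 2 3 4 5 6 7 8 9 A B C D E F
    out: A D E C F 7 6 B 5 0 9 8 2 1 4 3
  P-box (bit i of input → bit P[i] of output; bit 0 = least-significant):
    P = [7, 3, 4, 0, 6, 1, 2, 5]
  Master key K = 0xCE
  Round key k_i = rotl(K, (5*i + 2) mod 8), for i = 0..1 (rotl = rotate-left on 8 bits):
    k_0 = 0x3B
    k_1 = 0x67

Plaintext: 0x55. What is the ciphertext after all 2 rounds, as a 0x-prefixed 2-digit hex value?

s_0 = plaintext = 0x55
s_1 = Round(s_0, k_0) = 0xE5
s_2 = Round(s_1, k_1) = 0xFB

0xFB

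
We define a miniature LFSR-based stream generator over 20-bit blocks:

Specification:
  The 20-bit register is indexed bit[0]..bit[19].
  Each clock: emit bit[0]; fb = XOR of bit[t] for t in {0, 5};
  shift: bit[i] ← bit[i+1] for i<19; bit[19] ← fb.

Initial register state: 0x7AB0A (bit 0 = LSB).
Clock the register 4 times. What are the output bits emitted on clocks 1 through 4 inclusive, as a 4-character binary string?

reg_0 = 0x7AB0A
clock 1: out=0, reg = 0x3D585
clock 2: out=1, reg = 0x9EAC2
clock 3: out=0, reg = 0x4F561
clock 4: out=1, reg = 0x27AB0

0101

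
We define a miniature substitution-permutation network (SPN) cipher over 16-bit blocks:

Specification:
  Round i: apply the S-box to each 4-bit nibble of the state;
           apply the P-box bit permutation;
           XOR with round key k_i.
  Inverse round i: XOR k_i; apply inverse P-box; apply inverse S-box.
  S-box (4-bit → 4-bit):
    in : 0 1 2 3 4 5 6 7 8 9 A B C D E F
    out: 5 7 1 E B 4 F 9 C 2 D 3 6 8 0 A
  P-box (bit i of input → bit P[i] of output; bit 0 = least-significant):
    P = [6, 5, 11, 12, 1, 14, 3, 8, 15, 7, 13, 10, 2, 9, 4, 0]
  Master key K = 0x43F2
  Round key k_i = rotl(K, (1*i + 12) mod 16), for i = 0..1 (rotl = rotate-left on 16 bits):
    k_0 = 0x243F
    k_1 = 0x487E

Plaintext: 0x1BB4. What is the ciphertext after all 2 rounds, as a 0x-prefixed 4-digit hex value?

s_0 = plaintext = 0x1BB4
s_1 = Round(s_0, k_0) = 0xF6C9
s_2 = Round(s_1, k_1) = 0xAED7

0xAED7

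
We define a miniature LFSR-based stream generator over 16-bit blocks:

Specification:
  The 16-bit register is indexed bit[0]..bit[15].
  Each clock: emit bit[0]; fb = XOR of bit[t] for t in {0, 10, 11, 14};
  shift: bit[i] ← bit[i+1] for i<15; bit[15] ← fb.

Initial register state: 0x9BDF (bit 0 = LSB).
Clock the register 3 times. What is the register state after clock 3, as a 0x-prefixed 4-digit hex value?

0x137B

reg_0 = 0x9BDF
clock 1: out=1, reg = 0x4DEF
clock 2: out=1, reg = 0x26F7
clock 3: out=1, reg = 0x137B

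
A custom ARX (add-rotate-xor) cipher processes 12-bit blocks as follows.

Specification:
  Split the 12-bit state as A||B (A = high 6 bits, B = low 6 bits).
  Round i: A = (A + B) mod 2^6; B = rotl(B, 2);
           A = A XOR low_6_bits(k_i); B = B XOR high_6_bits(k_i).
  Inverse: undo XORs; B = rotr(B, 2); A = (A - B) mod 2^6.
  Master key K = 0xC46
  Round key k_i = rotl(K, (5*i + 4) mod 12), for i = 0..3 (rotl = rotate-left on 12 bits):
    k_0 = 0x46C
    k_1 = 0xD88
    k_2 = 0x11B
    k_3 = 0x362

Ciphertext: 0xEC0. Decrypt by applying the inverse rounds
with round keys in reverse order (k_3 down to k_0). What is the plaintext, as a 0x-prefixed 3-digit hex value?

0x118

s_0 = ciphertext = 0xEC0
s_1 = InvRound(s_0, k_3) = 0x193
s_2 = InvRound(s_1, k_2) = 0xA35
s_3 = InvRound(s_2, k_1) = 0xC30
s_4 = InvRound(s_3, k_0) = 0x118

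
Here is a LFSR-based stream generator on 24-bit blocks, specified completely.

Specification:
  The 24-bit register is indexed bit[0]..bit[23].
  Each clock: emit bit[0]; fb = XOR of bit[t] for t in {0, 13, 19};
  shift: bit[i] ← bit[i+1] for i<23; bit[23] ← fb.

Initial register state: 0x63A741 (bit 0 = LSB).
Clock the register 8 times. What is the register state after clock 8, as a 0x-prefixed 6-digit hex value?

0x5063A7

reg_0 = 0x63A741
clock 1: out=1, reg = 0x31D3A0
clock 2: out=0, reg = 0x18E9D0
clock 3: out=0, reg = 0x0C74E8
clock 4: out=0, reg = 0x063A74
clock 5: out=0, reg = 0x831D3A
clock 6: out=0, reg = 0x418E9D
clock 7: out=1, reg = 0xA0C74E
clock 8: out=0, reg = 0x5063A7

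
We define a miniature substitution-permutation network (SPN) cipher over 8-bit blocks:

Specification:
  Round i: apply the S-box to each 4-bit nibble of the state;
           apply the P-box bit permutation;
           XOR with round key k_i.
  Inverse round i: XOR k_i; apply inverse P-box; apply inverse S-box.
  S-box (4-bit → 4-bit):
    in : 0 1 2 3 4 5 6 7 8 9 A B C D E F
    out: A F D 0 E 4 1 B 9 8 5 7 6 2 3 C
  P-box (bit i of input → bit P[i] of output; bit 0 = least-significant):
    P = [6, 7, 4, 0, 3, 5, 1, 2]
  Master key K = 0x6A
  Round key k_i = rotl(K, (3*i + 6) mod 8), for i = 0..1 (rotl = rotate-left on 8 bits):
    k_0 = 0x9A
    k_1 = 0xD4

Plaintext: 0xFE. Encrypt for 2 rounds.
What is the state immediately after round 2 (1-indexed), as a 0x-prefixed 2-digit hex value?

0x46

s_0 = plaintext = 0xFE
s_1 = Round(s_0, k_0) = 0x5C
s_2 = Round(s_1, k_1) = 0x46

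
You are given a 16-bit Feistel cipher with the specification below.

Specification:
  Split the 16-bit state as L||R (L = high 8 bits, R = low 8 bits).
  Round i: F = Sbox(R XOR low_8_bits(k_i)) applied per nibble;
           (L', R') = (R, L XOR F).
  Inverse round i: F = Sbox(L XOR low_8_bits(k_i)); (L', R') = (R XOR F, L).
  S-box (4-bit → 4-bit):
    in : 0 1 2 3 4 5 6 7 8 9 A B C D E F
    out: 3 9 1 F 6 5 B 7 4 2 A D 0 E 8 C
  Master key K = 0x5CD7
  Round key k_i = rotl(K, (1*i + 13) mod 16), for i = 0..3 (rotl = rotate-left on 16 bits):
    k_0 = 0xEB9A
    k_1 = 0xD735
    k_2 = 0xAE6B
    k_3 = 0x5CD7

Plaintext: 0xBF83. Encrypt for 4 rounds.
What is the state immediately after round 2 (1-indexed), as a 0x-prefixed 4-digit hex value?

0x2D17

s_0 = plaintext = 0xBF83
s_1 = Round(s_0, k_0) = 0x832D
s_2 = Round(s_1, k_1) = 0x2D17
s_3 = Round(s_2, k_2) = 0x175D
s_4 = Round(s_3, k_3) = 0x5D5D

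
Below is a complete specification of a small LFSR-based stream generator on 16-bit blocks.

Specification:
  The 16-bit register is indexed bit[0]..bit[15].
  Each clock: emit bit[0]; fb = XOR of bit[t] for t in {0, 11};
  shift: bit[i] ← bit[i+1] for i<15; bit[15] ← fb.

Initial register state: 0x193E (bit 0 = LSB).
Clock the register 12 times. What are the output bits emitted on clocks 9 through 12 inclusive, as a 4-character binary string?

reg_0 = 0x193E
clock 1: out=0, reg = 0x8C9F
clock 2: out=1, reg = 0x464F
clock 3: out=1, reg = 0xA327
clock 4: out=1, reg = 0xD193
clock 5: out=1, reg = 0xE8C9
clock 6: out=1, reg = 0x7464
clock 7: out=0, reg = 0x3A32
clock 8: out=0, reg = 0x9D19
clock 9: out=1, reg = 0x4E8C
clock 10: out=0, reg = 0xA746
clock 11: out=0, reg = 0x53A3
clock 12: out=1, reg = 0xA9D1

1001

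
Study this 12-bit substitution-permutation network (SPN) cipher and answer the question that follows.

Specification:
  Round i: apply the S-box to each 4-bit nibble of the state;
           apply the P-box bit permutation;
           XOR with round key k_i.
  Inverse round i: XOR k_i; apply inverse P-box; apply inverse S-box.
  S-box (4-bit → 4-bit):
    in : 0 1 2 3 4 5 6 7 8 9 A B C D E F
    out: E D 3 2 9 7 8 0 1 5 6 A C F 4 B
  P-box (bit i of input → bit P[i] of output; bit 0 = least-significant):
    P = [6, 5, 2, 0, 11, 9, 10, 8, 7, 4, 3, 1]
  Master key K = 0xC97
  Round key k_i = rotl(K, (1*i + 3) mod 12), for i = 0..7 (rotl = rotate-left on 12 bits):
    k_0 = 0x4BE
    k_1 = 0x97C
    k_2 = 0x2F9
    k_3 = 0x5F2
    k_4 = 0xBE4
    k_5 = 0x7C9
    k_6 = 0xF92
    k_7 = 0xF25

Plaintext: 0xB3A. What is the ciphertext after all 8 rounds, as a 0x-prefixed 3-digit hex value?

0x8AB

s_0 = plaintext = 0xB3A
s_1 = Round(s_0, k_0) = 0x688
s_2 = Round(s_1, k_1) = 0x13E
s_3 = Round(s_2, k_2) = 0x077
s_4 = Round(s_3, k_3) = 0x5E8
s_5 = Round(s_4, k_4) = 0xF3C
s_6 = Round(s_5, k_5) = 0x55E
s_7 = Round(s_6, k_6) = 0x10E
s_8 = Round(s_7, k_7) = 0x8AB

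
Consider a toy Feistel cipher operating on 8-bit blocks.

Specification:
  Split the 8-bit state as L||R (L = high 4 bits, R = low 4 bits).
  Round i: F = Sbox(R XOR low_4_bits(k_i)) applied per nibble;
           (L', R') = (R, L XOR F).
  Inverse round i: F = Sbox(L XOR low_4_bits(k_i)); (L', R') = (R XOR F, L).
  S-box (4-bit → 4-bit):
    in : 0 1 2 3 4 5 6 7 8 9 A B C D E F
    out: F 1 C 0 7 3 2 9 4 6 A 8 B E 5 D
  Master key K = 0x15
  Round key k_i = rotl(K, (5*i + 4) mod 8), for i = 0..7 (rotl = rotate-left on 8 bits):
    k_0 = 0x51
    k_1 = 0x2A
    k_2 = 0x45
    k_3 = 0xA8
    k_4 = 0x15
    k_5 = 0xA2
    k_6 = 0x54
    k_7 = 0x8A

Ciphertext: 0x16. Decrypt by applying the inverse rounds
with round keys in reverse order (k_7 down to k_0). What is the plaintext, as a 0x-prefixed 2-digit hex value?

s_0 = ciphertext = 0x16
s_1 = InvRound(s_0, k_7) = 0xE1
s_2 = InvRound(s_1, k_6) = 0xBE
s_3 = InvRound(s_2, k_5) = 0x8B
s_4 = InvRound(s_3, k_4) = 0x58
s_5 = InvRound(s_4, k_3) = 0x65
s_6 = InvRound(s_5, k_2) = 0x56
s_7 = InvRound(s_6, k_1) = 0xB5
s_8 = InvRound(s_7, k_0) = 0xFB

0xFB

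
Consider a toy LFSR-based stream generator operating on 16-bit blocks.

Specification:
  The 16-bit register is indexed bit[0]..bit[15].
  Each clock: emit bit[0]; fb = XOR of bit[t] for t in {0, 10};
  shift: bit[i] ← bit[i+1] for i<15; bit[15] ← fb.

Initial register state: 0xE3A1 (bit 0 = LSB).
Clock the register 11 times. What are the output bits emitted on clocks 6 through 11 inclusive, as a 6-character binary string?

101110

reg_0 = 0xE3A1
clock 1: out=1, reg = 0xF1D0
clock 2: out=0, reg = 0x78E8
clock 3: out=0, reg = 0x3C74
clock 4: out=0, reg = 0x9E3A
clock 5: out=0, reg = 0xCF1D
clock 6: out=1, reg = 0x678E
clock 7: out=0, reg = 0xB3C7
clock 8: out=1, reg = 0xD9E3
clock 9: out=1, reg = 0xECF1
clock 10: out=1, reg = 0x7678
clock 11: out=0, reg = 0xBB3C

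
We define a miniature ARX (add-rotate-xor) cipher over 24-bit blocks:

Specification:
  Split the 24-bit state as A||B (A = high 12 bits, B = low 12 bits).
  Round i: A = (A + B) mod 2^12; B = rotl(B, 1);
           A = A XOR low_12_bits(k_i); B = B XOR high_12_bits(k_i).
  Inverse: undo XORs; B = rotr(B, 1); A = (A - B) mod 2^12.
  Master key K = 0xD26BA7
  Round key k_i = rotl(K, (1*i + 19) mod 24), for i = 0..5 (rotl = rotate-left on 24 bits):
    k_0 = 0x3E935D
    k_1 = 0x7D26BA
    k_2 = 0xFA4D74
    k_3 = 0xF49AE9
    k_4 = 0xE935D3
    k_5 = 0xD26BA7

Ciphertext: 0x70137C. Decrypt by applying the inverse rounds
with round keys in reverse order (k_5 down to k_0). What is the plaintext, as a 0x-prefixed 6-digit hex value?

s_0 = ciphertext = 0x70137C
s_1 = InvRound(s_0, k_5) = 0x57972D
s_2 = InvRound(s_1, k_4) = 0xBCB4DF
s_3 = InvRound(s_2, k_3) = 0xB575CB
s_4 = InvRound(s_3, k_2) = 0x8ECD37
s_5 = InvRound(s_4, k_1) = 0x0E4D72
s_6 = InvRound(s_5, k_0) = 0x46CF4D

0x46CF4D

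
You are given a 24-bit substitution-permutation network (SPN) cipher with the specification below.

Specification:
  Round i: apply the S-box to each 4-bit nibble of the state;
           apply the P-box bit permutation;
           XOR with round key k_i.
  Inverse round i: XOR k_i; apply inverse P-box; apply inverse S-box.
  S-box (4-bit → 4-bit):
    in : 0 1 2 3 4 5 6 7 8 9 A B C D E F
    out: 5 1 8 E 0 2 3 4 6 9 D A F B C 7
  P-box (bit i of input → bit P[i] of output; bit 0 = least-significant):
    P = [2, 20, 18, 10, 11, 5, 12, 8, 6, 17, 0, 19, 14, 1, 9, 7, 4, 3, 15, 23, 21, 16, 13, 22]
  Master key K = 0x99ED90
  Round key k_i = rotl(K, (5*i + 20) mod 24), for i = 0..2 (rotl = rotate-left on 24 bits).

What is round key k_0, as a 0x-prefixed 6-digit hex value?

0x099ED9

K = 0x99ED90
k_0 = rotl(K, (5*0+20) mod 24) = rotl(K, 20) = 0x099ED9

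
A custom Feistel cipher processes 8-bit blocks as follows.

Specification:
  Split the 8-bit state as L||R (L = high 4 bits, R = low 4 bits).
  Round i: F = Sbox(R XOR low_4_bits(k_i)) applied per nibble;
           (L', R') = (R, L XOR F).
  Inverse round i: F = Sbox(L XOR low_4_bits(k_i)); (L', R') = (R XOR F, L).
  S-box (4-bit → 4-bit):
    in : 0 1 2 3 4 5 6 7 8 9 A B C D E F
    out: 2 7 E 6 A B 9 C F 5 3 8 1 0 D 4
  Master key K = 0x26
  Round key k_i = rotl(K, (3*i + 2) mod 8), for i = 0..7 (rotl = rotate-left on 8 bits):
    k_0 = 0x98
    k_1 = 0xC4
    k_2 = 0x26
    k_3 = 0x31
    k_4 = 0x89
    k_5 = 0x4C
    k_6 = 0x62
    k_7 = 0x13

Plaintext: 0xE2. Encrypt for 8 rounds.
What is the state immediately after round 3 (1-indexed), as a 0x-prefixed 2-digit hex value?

s_0 = plaintext = 0xE2
s_1 = Round(s_0, k_0) = 0x2D
s_2 = Round(s_1, k_1) = 0xD7
s_3 = Round(s_2, k_2) = 0x7A
s_4 = Round(s_3, k_3) = 0xAF
s_5 = Round(s_4, k_4) = 0xF3
s_6 = Round(s_5, k_5) = 0x3B
s_7 = Round(s_6, k_6) = 0xB6
s_8 = Round(s_7, k_7) = 0x60

0x7A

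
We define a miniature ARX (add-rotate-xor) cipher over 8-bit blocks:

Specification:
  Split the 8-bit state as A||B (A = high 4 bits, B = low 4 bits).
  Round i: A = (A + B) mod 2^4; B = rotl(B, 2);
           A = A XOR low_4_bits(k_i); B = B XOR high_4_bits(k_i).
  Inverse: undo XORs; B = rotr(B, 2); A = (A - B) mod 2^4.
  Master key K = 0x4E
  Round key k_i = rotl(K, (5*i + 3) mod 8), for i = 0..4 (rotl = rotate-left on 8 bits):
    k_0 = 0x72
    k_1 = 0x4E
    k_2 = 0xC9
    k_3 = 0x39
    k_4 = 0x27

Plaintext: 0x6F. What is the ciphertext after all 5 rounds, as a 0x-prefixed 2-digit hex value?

0x7B

s_0 = plaintext = 0x6F
s_1 = Round(s_0, k_0) = 0x78
s_2 = Round(s_1, k_1) = 0x16
s_3 = Round(s_2, k_2) = 0xE5
s_4 = Round(s_3, k_3) = 0xA6
s_5 = Round(s_4, k_4) = 0x7B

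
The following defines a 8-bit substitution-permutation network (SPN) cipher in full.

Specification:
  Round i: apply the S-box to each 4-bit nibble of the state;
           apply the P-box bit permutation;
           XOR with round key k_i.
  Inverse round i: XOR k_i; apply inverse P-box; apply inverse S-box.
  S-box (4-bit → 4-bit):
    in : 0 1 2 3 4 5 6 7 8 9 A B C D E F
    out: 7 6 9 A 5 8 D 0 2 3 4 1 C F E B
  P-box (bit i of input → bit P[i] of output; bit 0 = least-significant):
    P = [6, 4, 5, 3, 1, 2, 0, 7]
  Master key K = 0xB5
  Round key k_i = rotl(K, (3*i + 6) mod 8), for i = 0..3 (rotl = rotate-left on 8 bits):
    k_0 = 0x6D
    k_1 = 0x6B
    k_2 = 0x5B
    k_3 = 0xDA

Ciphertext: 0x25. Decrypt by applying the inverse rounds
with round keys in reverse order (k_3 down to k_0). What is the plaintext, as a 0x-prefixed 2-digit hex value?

0x9F

s_0 = ciphertext = 0x25
s_1 = InvRound(s_0, k_3) = 0xDD
s_2 = InvRound(s_1, k_2) = 0xF7
s_3 = InvRound(s_2, k_1) = 0x33
s_4 = InvRound(s_3, k_0) = 0x9F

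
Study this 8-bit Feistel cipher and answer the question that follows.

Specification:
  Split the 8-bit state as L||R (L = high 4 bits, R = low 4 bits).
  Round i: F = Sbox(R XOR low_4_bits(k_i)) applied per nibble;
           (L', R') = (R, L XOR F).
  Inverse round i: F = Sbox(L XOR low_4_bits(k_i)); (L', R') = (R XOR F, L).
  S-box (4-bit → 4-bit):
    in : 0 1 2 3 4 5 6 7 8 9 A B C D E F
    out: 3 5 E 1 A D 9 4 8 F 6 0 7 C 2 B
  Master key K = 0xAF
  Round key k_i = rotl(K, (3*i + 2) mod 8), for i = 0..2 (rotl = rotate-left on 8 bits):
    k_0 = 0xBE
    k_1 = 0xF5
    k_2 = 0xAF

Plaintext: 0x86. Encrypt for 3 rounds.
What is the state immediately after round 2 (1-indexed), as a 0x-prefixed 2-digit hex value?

s_0 = plaintext = 0x86
s_1 = Round(s_0, k_0) = 0x60
s_2 = Round(s_1, k_1) = 0x0B
s_3 = Round(s_2, k_2) = 0xBA

0x0B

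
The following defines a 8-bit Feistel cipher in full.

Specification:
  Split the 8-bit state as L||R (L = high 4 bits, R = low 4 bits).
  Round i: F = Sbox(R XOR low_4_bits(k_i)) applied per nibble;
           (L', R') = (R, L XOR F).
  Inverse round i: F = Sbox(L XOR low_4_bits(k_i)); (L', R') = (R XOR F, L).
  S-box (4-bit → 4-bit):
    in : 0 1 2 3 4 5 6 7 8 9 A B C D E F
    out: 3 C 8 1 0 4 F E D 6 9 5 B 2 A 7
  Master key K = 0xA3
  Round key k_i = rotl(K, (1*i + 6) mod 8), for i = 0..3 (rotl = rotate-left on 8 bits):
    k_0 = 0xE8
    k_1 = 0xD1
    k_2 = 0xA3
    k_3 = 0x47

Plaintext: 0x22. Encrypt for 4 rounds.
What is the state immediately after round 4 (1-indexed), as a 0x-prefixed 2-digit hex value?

0x67

s_0 = plaintext = 0x22
s_1 = Round(s_0, k_0) = 0x2B
s_2 = Round(s_1, k_1) = 0xBB
s_3 = Round(s_2, k_2) = 0xB6
s_4 = Round(s_3, k_3) = 0x67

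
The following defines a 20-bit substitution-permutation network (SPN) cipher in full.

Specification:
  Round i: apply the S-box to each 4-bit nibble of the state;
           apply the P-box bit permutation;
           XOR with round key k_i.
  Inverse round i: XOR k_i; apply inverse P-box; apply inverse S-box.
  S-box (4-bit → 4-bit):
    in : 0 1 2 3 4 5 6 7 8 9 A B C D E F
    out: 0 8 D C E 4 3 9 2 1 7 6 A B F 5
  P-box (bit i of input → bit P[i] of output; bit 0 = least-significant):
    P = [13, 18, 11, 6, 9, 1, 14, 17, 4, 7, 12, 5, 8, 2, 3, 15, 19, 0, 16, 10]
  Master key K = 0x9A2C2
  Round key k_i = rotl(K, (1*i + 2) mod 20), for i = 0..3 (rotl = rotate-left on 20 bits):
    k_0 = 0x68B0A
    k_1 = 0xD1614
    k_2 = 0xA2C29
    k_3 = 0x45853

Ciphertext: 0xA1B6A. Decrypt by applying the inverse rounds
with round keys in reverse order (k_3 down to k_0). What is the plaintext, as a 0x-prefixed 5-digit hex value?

s_0 = ciphertext = 0xA1B6A
s_1 = InvRound(s_0, k_3) = 0x6F728
s_2 = InvRound(s_1, k_2) = 0x675FB
s_3 = InvRound(s_2, k_1) = 0xAACE7
s_4 = InvRound(s_3, k_0) = 0xDAC9D

0xDAC9D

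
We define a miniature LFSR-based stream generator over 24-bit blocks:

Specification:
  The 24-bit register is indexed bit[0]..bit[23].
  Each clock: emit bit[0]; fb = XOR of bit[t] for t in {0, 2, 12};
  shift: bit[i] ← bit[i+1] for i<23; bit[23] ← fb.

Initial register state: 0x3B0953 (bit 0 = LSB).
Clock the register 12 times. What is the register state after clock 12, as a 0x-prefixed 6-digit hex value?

reg_0 = 0x3B0953
clock 1: out=1, reg = 0x9D84A9
clock 2: out=1, reg = 0xCEC254
clock 3: out=0, reg = 0xE7612A
clock 4: out=0, reg = 0x73B095
clock 5: out=1, reg = 0xB9D84A
clock 6: out=0, reg = 0xDCEC25
clock 7: out=1, reg = 0x6E7612
clock 8: out=0, reg = 0xB73B09
clock 9: out=1, reg = 0x5B9D84
clock 10: out=0, reg = 0x2DCEC2
clock 11: out=0, reg = 0x16E761
clock 12: out=1, reg = 0x8B73B0

0x8B73B0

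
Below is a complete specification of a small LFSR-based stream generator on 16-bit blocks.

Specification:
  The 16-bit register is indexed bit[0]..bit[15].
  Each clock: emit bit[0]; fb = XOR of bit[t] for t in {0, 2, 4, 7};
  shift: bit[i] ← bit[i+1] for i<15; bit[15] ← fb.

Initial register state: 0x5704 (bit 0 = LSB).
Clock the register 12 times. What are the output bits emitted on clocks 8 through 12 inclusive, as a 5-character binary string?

reg_0 = 0x5704
clock 1: out=0, reg = 0xAB82
clock 2: out=0, reg = 0xD5C1
clock 3: out=1, reg = 0x6AE0
clock 4: out=0, reg = 0xB570
clock 5: out=0, reg = 0xDAB8
clock 6: out=0, reg = 0x6D5C
clock 7: out=0, reg = 0x36AE
clock 8: out=0, reg = 0x1B57
clock 9: out=1, reg = 0x8DAB
clock 10: out=1, reg = 0x46D5
clock 11: out=1, reg = 0x236A
clock 12: out=0, reg = 0x11B5

01110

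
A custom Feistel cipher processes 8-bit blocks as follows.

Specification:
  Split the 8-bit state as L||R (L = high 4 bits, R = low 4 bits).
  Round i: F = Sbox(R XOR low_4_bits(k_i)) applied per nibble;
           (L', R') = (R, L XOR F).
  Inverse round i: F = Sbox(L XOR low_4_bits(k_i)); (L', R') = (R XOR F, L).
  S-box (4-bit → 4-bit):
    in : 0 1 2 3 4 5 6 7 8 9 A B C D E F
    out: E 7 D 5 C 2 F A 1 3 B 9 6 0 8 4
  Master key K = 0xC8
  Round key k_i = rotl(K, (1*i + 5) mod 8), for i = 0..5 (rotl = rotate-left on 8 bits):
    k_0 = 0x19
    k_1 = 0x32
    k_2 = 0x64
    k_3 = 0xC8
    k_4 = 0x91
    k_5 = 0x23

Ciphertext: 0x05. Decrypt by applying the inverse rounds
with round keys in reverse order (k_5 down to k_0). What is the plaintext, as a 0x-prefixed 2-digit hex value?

0x5D

s_0 = ciphertext = 0x05
s_1 = InvRound(s_0, k_5) = 0x00
s_2 = InvRound(s_1, k_4) = 0x70
s_3 = InvRound(s_2, k_3) = 0x47
s_4 = InvRound(s_3, k_2) = 0x94
s_5 = InvRound(s_4, k_1) = 0xD9
s_6 = InvRound(s_5, k_0) = 0x5D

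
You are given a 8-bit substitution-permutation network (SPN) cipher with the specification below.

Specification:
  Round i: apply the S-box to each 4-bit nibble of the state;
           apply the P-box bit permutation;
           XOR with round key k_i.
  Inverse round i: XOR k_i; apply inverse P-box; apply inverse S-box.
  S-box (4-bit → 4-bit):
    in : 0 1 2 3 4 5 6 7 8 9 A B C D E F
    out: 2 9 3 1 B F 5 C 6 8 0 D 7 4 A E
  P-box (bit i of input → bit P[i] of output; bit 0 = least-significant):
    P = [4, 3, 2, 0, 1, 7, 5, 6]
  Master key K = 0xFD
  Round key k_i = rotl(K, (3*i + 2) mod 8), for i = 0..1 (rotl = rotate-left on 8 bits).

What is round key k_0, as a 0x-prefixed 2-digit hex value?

K = 0xFD
k_0 = rotl(K, (3*0+2) mod 8) = rotl(K, 2) = 0xF7

0xF7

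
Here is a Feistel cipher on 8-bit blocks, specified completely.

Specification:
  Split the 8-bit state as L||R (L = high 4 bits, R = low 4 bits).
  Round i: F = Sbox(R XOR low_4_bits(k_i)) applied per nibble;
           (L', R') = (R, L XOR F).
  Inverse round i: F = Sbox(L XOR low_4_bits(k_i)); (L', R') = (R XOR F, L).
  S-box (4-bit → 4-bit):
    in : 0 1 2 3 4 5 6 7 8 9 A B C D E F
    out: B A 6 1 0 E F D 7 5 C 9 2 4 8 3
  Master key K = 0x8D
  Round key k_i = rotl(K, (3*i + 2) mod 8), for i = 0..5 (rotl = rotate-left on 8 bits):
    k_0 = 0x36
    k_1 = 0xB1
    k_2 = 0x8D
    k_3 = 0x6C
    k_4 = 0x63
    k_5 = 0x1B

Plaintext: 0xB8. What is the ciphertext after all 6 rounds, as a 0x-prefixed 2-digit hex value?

0xCB

s_0 = plaintext = 0xB8
s_1 = Round(s_0, k_0) = 0x83
s_2 = Round(s_1, k_1) = 0x3E
s_3 = Round(s_2, k_2) = 0xE2
s_4 = Round(s_3, k_3) = 0x26
s_5 = Round(s_4, k_4) = 0x6C
s_6 = Round(s_5, k_5) = 0xCB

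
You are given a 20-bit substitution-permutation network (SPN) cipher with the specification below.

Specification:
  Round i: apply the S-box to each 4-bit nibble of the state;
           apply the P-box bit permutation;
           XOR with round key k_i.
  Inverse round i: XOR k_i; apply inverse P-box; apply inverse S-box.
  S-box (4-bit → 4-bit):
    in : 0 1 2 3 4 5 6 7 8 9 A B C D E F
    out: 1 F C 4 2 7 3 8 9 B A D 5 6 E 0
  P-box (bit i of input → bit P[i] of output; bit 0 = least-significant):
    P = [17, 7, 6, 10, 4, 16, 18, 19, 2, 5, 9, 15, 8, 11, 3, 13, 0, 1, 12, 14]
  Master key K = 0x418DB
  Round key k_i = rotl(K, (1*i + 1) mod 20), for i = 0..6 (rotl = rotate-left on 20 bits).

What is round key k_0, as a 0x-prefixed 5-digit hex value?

0x831B6

K = 0x418DB
k_0 = rotl(K, (1*0+1) mod 20) = rotl(K, 1) = 0x831B6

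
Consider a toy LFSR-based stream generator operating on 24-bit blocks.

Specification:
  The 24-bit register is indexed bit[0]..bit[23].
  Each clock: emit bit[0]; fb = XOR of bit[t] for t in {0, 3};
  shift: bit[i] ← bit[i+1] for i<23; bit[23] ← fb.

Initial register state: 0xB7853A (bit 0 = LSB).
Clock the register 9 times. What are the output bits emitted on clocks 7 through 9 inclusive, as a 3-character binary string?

reg_0 = 0xB7853A
clock 1: out=0, reg = 0xDBC29D
clock 2: out=1, reg = 0x6DE14E
clock 3: out=0, reg = 0xB6F0A7
clock 4: out=1, reg = 0xDB7853
clock 5: out=1, reg = 0xEDBC29
clock 6: out=1, reg = 0x76DE14
clock 7: out=0, reg = 0x3B6F0A
clock 8: out=0, reg = 0x9DB785
clock 9: out=1, reg = 0xCEDBC2

001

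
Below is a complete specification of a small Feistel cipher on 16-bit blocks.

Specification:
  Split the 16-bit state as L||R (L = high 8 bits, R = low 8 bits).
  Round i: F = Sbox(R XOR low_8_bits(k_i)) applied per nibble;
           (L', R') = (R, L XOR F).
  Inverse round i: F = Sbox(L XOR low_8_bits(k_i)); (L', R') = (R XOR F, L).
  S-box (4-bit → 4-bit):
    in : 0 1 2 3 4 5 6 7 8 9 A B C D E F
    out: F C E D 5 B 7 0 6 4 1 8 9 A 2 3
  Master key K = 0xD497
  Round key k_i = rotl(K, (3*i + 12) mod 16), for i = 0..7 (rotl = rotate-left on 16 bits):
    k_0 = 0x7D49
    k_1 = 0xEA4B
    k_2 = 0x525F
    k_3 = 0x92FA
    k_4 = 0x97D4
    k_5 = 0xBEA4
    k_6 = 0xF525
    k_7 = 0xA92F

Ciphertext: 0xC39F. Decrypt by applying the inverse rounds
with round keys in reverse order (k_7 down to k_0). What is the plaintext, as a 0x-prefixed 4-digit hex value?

0x8D4F

s_0 = ciphertext = 0xC39F
s_1 = InvRound(s_0, k_7) = 0xB6C3
s_2 = InvRound(s_1, k_6) = 0x8EB6
s_3 = InvRound(s_2, k_5) = 0x578E
s_4 = InvRound(s_3, k_4) = 0xE357
s_5 = InvRound(s_4, k_3) = 0x93E3
s_6 = InvRound(s_5, k_2) = 0x7A93
s_7 = InvRound(s_6, k_1) = 0x4F7A
s_8 = InvRound(s_7, k_0) = 0x8D4F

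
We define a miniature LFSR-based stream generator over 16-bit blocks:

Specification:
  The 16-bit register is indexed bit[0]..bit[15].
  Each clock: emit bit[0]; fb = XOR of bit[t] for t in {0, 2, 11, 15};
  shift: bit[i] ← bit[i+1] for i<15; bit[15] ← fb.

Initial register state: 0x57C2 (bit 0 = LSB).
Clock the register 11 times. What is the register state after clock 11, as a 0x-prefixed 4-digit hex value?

reg_0 = 0x57C2
clock 1: out=0, reg = 0x2BE1
clock 2: out=1, reg = 0x15F0
clock 3: out=0, reg = 0x0AF8
clock 4: out=0, reg = 0x857C
clock 5: out=0, reg = 0x42BE
clock 6: out=0, reg = 0xA15F
clock 7: out=1, reg = 0xD0AF
clock 8: out=1, reg = 0xE857
clock 9: out=1, reg = 0x742B
clock 10: out=1, reg = 0xBA15
clock 11: out=1, reg = 0x5D0A

0x5D0A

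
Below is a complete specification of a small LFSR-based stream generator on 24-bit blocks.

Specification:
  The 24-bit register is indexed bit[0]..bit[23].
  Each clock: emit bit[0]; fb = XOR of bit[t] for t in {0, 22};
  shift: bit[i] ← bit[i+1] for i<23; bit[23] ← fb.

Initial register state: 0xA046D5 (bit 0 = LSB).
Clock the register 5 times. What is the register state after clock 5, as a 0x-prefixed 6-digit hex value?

reg_0 = 0xA046D5
clock 1: out=1, reg = 0xD0236A
clock 2: out=0, reg = 0xE811B5
clock 3: out=1, reg = 0x7408DA
clock 4: out=0, reg = 0xBA046D
clock 5: out=1, reg = 0xDD0236

0xDD0236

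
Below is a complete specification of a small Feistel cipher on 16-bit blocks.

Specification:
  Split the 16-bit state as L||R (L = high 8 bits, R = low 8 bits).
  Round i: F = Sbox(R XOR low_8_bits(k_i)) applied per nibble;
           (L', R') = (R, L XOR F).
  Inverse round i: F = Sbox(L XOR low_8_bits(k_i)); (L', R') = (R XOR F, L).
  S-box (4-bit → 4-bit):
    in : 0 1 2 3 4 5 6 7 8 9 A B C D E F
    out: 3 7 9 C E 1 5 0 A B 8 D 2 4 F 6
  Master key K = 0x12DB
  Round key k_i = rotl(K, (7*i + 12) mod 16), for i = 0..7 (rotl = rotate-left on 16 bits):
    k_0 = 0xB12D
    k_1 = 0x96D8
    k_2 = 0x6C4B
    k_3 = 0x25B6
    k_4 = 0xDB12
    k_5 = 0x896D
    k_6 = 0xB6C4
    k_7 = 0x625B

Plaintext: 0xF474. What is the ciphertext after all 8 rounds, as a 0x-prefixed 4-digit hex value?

s_0 = plaintext = 0xF474
s_1 = Round(s_0, k_0) = 0x74EF
s_2 = Round(s_1, k_1) = 0xEFB4
s_3 = Round(s_2, k_2) = 0xB489
s_4 = Round(s_3, k_3) = 0x8972
s_5 = Round(s_4, k_4) = 0x72DA
s_6 = Round(s_5, k_5) = 0xDAA2
s_7 = Round(s_6, k_6) = 0xA28F
s_8 = Round(s_7, k_7) = 0x8FEC

0x8FEC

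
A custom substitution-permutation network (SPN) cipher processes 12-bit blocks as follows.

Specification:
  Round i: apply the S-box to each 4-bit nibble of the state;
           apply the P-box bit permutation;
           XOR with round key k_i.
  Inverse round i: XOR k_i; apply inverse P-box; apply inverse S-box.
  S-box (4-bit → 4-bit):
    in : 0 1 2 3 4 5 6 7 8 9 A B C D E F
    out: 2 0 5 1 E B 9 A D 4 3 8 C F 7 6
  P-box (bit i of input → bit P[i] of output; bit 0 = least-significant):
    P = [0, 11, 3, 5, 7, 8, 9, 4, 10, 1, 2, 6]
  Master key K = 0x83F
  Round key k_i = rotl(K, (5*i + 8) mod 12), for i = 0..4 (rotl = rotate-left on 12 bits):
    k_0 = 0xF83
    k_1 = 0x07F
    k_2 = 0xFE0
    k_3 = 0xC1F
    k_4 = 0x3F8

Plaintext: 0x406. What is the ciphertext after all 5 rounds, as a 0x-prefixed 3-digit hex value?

s_0 = plaintext = 0x406
s_1 = Round(s_0, k_0) = 0xEE4
s_2 = Round(s_1, k_1) = 0xFD1
s_3 = Round(s_2, k_2) = 0xC76
s_4 = Round(s_3, k_3) = 0xD6A
s_5 = Round(s_4, k_4) = 0xF2F

0xF2F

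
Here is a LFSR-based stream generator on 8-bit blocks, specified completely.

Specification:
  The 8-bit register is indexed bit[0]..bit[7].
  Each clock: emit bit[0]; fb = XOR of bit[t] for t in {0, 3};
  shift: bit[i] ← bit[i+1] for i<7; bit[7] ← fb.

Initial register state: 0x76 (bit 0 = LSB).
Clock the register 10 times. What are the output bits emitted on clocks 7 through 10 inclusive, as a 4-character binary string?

reg_0 = 0x76
clock 1: out=0, reg = 0x3B
clock 2: out=1, reg = 0x1D
clock 3: out=1, reg = 0x0E
clock 4: out=0, reg = 0x87
clock 5: out=1, reg = 0xC3
clock 6: out=1, reg = 0xE1
clock 7: out=1, reg = 0xF0
clock 8: out=0, reg = 0x78
clock 9: out=0, reg = 0xBC
clock 10: out=0, reg = 0xDE

1000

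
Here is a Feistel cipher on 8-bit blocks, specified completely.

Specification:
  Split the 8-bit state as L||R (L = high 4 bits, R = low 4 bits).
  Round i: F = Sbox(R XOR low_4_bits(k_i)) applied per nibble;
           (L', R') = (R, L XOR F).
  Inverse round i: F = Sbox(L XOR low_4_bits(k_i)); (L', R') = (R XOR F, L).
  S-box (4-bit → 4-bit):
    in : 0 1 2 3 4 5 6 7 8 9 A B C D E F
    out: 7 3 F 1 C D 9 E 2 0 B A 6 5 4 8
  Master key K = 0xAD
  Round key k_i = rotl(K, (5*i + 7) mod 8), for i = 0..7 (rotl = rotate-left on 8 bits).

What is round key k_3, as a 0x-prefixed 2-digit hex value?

K = 0xAD
k_0 = rotl(K, (5*0+7) mod 8) = rotl(K, 7) = 0xD6
k_1 = rotl(K, (5*1+7) mod 8) = rotl(K, 4) = 0xDA
k_2 = rotl(K, (5*2+7) mod 8) = rotl(K, 1) = 0x5B
k_3 = rotl(K, (5*3+7) mod 8) = rotl(K, 6) = 0x6B

0x6B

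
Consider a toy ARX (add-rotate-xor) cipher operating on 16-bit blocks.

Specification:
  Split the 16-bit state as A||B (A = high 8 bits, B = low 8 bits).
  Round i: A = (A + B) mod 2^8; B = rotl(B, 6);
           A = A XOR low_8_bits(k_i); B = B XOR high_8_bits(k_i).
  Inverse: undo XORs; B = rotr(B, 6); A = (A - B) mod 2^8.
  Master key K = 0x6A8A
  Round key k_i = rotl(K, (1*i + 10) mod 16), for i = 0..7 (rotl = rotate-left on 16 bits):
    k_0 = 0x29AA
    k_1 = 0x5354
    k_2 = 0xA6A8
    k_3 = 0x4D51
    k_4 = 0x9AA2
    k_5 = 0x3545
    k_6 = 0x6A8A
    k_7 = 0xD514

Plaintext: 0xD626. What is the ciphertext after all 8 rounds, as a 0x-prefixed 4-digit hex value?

s_0 = plaintext = 0xD626
s_1 = Round(s_0, k_0) = 0x56A0
s_2 = Round(s_1, k_1) = 0xA27B
s_3 = Round(s_2, k_2) = 0xB578
s_4 = Round(s_3, k_3) = 0x7C53
s_5 = Round(s_4, k_4) = 0x6D4E
s_6 = Round(s_5, k_5) = 0xFEA6
s_7 = Round(s_6, k_6) = 0x2EC3
s_8 = Round(s_7, k_7) = 0xE525

0xE525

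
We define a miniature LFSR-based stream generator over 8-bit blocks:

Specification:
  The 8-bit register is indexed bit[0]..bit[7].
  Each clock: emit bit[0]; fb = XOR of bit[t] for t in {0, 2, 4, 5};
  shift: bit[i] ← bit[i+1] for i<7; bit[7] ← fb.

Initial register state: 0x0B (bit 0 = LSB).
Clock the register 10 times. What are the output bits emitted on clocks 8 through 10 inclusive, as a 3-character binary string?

010

reg_0 = 0x0B
clock 1: out=1, reg = 0x85
clock 2: out=1, reg = 0x42
clock 3: out=0, reg = 0x21
clock 4: out=1, reg = 0x10
clock 5: out=0, reg = 0x88
clock 6: out=0, reg = 0x44
clock 7: out=0, reg = 0xA2
clock 8: out=0, reg = 0xD1
clock 9: out=1, reg = 0x68
clock 10: out=0, reg = 0xB4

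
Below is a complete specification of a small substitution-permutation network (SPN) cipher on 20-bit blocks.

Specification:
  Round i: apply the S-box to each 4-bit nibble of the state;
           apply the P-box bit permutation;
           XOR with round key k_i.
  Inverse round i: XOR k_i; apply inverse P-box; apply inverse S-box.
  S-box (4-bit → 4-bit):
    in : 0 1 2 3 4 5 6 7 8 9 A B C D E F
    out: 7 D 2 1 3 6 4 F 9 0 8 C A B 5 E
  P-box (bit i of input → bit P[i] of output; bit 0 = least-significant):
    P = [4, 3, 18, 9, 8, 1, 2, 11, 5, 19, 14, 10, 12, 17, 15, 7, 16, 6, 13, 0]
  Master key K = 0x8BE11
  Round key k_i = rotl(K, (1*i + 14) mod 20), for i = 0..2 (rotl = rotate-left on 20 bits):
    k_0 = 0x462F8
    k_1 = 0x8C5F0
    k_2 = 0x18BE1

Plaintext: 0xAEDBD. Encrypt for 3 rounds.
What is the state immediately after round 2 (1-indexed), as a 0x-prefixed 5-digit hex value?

s_0 = plaintext = 0xAEDBD
s_1 = Round(s_0, k_0) = 0xCFCC5
s_2 = Round(s_1, k_1) = 0x6493B
s_3 = Round(s_2, k_2) = 0x7B8E1

0x6493B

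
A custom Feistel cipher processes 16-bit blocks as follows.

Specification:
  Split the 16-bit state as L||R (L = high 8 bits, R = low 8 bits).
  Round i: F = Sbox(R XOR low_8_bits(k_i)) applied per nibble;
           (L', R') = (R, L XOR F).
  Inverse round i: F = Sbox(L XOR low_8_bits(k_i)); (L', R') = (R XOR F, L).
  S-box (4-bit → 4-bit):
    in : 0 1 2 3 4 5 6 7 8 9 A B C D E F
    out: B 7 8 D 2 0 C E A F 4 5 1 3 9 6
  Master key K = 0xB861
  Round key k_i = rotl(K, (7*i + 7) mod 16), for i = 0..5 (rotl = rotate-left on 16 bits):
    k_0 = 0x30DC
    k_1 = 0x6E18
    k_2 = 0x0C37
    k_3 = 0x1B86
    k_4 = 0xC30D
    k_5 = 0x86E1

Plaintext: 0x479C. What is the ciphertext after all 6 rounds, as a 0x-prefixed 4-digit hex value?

s_0 = plaintext = 0x479C
s_1 = Round(s_0, k_0) = 0x9C6C
s_2 = Round(s_1, k_1) = 0x6C7E
s_3 = Round(s_2, k_2) = 0x7E43
s_4 = Round(s_3, k_3) = 0x436E
s_5 = Round(s_4, k_4) = 0x6E8E
s_6 = Round(s_5, k_5) = 0x8EA8

0x8EA8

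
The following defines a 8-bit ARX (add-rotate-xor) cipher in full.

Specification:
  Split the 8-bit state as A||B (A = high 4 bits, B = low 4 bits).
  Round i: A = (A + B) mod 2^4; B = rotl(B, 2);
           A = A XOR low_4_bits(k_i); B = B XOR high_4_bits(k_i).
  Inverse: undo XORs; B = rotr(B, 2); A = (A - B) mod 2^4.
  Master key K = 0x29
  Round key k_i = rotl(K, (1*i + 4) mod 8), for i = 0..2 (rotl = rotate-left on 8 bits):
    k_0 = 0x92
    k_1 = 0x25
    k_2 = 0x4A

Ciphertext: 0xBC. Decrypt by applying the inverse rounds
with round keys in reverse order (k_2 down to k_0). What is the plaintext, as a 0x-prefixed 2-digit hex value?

0x26

s_0 = ciphertext = 0xBC
s_1 = InvRound(s_0, k_2) = 0xF2
s_2 = InvRound(s_1, k_1) = 0xA0
s_3 = InvRound(s_2, k_0) = 0x26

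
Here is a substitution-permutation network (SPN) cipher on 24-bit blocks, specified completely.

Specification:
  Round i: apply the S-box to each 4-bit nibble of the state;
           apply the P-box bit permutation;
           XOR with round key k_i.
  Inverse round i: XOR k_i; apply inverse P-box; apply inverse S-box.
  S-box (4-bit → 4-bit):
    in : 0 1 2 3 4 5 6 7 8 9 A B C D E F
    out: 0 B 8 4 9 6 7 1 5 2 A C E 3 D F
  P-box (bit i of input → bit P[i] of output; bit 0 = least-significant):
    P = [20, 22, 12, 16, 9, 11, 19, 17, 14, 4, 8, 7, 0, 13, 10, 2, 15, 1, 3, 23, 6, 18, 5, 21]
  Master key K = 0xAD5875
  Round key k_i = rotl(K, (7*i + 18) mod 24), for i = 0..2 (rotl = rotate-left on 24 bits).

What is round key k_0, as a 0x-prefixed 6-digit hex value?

0xD6B561

K = 0xAD5875
k_0 = rotl(K, (7*0+18) mod 24) = rotl(K, 18) = 0xD6B561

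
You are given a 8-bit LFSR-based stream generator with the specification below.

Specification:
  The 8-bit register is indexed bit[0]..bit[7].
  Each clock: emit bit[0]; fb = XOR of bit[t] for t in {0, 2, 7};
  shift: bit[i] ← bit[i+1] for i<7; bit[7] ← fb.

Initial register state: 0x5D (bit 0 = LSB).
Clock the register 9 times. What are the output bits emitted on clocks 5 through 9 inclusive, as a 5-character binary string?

reg_0 = 0x5D
clock 1: out=1, reg = 0x2E
clock 2: out=0, reg = 0x97
clock 3: out=1, reg = 0xCB
clock 4: out=1, reg = 0x65
clock 5: out=1, reg = 0x32
clock 6: out=0, reg = 0x19
clock 7: out=1, reg = 0x8C
clock 8: out=0, reg = 0x46
clock 9: out=0, reg = 0xA3

10100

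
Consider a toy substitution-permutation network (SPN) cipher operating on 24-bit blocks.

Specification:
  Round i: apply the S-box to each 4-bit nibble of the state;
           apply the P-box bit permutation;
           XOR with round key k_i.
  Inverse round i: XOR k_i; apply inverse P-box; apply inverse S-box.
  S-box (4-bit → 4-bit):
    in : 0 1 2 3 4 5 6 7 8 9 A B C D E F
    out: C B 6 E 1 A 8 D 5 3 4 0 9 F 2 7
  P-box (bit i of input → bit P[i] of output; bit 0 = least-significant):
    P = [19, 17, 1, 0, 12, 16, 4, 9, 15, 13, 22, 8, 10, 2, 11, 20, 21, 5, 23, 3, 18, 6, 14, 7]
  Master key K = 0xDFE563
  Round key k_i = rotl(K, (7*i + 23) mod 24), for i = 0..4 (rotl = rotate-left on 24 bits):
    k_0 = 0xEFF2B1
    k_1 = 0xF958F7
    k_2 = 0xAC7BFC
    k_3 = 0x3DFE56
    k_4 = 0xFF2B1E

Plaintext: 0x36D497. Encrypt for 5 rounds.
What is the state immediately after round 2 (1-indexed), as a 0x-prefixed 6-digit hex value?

0xFF22AB

s_0 = plaintext = 0x36D497
s_1 = Round(s_0, k_0) = 0xF62E7E
s_2 = Round(s_1, k_1) = 0xFF22AB
s_3 = Round(s_2, k_2) = 0x481388
s_4 = Round(s_3, k_3) = 0xC1CB40
s_5 = Round(s_4, k_4) = 0xCB3FB5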